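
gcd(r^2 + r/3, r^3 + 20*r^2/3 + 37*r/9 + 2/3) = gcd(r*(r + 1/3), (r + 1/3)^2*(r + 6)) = r + 1/3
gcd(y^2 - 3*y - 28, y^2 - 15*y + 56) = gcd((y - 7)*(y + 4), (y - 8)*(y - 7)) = y - 7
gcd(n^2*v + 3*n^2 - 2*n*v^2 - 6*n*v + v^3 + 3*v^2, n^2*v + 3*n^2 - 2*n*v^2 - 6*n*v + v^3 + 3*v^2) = n^2*v + 3*n^2 - 2*n*v^2 - 6*n*v + v^3 + 3*v^2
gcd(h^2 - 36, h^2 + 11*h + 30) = h + 6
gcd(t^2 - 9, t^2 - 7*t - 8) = 1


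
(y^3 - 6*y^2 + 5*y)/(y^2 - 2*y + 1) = y*(y - 5)/(y - 1)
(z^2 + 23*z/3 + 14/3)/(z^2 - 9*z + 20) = (3*z^2 + 23*z + 14)/(3*(z^2 - 9*z + 20))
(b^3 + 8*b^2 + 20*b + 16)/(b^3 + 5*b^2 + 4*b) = (b^2 + 4*b + 4)/(b*(b + 1))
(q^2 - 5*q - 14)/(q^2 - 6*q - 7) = (q + 2)/(q + 1)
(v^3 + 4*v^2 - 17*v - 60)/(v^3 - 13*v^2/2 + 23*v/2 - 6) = 2*(v^2 + 8*v + 15)/(2*v^2 - 5*v + 3)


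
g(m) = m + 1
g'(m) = 1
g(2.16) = 3.16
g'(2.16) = 1.00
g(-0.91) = 0.09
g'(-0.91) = 1.00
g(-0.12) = 0.88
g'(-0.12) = 1.00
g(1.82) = 2.82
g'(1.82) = 1.00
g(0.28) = 1.28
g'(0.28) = 1.00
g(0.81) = 1.81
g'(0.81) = 1.00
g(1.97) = 2.97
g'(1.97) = 1.00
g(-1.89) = -0.89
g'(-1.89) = 1.00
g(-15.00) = -14.00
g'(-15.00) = 1.00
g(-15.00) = -14.00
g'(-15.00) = 1.00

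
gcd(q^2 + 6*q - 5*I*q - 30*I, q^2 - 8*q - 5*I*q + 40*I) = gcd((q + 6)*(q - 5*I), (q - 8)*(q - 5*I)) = q - 5*I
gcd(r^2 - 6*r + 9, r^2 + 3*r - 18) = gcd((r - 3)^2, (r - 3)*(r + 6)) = r - 3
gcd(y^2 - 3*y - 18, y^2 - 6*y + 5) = 1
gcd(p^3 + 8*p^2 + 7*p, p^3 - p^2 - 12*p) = p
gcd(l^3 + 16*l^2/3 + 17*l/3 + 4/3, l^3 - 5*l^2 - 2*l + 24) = 1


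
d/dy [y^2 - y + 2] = 2*y - 1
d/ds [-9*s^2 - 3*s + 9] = -18*s - 3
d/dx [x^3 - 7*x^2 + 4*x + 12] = 3*x^2 - 14*x + 4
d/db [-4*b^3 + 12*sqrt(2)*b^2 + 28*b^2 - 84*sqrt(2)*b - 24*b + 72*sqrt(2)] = -12*b^2 + 24*sqrt(2)*b + 56*b - 84*sqrt(2) - 24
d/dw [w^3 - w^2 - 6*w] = 3*w^2 - 2*w - 6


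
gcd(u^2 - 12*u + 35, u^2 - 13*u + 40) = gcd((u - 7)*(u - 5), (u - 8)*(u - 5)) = u - 5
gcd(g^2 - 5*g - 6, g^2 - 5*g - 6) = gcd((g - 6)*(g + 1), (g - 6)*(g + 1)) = g^2 - 5*g - 6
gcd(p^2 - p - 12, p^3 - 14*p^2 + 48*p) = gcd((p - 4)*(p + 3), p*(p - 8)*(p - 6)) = 1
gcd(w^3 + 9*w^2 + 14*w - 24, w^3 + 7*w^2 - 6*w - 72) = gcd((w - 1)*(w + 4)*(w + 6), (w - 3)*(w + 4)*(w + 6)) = w^2 + 10*w + 24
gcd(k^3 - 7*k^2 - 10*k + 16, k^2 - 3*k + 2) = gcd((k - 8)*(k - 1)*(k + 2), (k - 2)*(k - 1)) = k - 1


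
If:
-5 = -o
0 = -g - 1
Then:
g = -1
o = 5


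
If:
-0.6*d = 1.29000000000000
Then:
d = -2.15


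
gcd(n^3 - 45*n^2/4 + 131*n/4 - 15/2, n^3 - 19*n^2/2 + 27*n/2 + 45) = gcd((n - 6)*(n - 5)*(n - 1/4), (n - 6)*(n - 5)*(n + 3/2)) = n^2 - 11*n + 30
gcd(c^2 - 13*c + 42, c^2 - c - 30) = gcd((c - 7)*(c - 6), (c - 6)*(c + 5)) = c - 6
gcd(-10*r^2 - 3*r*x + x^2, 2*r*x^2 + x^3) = 2*r + x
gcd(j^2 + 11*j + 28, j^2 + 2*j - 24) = 1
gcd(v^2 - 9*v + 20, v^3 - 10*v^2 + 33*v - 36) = v - 4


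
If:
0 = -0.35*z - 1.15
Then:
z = -3.29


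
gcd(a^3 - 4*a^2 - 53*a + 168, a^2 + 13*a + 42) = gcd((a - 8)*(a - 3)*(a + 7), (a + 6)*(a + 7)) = a + 7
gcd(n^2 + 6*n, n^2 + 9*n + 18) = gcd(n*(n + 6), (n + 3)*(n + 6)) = n + 6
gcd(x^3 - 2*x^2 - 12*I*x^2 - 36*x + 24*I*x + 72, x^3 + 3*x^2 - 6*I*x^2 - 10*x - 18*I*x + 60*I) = x^2 + x*(-2 - 6*I) + 12*I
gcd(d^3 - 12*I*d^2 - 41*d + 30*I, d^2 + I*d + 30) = d - 5*I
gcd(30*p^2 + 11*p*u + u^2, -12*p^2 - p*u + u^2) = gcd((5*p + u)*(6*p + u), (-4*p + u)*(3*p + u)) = 1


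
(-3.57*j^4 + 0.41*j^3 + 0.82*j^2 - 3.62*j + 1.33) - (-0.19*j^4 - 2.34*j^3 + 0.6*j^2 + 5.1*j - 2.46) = -3.38*j^4 + 2.75*j^3 + 0.22*j^2 - 8.72*j + 3.79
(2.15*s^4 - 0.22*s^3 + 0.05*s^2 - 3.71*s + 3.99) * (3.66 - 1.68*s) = -3.612*s^5 + 8.2386*s^4 - 0.8892*s^3 + 6.4158*s^2 - 20.2818*s + 14.6034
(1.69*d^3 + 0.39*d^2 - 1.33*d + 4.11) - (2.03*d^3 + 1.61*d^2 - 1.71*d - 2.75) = -0.34*d^3 - 1.22*d^2 + 0.38*d + 6.86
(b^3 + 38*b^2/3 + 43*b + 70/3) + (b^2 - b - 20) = b^3 + 41*b^2/3 + 42*b + 10/3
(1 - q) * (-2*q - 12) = 2*q^2 + 10*q - 12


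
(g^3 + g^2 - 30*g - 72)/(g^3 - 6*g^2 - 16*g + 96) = (g + 3)/(g - 4)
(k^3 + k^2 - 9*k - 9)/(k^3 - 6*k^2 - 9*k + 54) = (k + 1)/(k - 6)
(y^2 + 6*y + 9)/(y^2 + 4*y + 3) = (y + 3)/(y + 1)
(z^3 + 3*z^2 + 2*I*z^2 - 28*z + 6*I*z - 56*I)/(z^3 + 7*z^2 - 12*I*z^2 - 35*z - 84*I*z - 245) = (z^2 + 2*z*(-2 + I) - 8*I)/(z^2 - 12*I*z - 35)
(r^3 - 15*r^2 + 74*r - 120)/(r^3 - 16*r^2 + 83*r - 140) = (r - 6)/(r - 7)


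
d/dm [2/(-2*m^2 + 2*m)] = (2*m - 1)/(m^2*(m - 1)^2)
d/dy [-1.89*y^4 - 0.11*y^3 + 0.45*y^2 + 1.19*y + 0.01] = -7.56*y^3 - 0.33*y^2 + 0.9*y + 1.19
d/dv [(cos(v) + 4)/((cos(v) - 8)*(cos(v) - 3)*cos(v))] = (-173*cos(v) + cos(2*v) + cos(3*v) + 193)*sin(v)/(2*(cos(v) - 8)^2*(cos(v) - 3)^2*cos(v)^2)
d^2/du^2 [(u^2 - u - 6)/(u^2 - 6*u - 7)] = 2*(5*u^3 + 3*u^2 + 87*u - 167)/(u^6 - 18*u^5 + 87*u^4 + 36*u^3 - 609*u^2 - 882*u - 343)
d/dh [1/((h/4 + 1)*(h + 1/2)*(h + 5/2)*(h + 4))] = 32*(-8*h^2 - 34*h - 29)/(16*h^7 + 288*h^6 + 2104*h^5 + 7960*h^4 + 16441*h^3 + 17836*h^2 + 8880*h + 1600)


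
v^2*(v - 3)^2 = v^4 - 6*v^3 + 9*v^2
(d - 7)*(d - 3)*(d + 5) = d^3 - 5*d^2 - 29*d + 105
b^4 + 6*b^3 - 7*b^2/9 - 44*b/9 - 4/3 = (b - 1)*(b + 1/3)*(b + 2/3)*(b + 6)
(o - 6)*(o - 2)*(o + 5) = o^3 - 3*o^2 - 28*o + 60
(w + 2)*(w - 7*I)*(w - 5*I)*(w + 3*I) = w^4 + 2*w^3 - 9*I*w^3 + w^2 - 18*I*w^2 + 2*w - 105*I*w - 210*I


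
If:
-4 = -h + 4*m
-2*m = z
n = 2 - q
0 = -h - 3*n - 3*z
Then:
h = 4 - 2*z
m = -z/2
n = -z/3 - 4/3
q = z/3 + 10/3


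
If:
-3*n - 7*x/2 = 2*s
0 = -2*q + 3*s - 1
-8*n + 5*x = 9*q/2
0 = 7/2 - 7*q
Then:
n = -349/1032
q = 1/2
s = 2/3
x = -47/516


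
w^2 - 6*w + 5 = (w - 5)*(w - 1)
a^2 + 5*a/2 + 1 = (a + 1/2)*(a + 2)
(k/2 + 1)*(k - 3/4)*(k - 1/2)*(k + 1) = k^4/2 + 7*k^3/8 - 11*k^2/16 - 11*k/16 + 3/8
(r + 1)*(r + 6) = r^2 + 7*r + 6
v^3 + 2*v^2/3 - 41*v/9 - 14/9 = (v - 2)*(v + 1/3)*(v + 7/3)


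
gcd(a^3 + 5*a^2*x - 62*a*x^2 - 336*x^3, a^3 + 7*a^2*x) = a + 7*x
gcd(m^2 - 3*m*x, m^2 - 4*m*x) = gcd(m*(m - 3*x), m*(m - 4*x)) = m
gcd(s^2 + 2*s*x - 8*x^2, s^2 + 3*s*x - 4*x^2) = s + 4*x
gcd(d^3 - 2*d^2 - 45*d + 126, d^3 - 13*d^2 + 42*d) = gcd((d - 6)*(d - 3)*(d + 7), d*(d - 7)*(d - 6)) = d - 6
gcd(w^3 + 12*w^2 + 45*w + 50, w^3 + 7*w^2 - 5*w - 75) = w^2 + 10*w + 25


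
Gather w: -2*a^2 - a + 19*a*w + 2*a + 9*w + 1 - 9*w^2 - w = -2*a^2 + a - 9*w^2 + w*(19*a + 8) + 1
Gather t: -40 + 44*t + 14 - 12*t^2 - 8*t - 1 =-12*t^2 + 36*t - 27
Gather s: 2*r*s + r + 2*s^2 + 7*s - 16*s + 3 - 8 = r + 2*s^2 + s*(2*r - 9) - 5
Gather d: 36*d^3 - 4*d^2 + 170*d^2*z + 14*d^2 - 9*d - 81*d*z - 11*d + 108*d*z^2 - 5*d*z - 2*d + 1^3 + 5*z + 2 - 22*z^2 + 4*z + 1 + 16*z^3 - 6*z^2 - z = 36*d^3 + d^2*(170*z + 10) + d*(108*z^2 - 86*z - 22) + 16*z^3 - 28*z^2 + 8*z + 4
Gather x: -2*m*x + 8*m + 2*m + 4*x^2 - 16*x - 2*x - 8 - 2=10*m + 4*x^2 + x*(-2*m - 18) - 10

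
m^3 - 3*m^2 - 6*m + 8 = (m - 4)*(m - 1)*(m + 2)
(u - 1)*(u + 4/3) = u^2 + u/3 - 4/3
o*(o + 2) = o^2 + 2*o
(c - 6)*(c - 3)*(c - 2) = c^3 - 11*c^2 + 36*c - 36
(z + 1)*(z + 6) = z^2 + 7*z + 6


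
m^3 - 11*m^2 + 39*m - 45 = (m - 5)*(m - 3)^2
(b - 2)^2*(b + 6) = b^3 + 2*b^2 - 20*b + 24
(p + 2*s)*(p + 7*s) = p^2 + 9*p*s + 14*s^2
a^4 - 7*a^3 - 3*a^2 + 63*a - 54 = (a - 6)*(a - 3)*(a - 1)*(a + 3)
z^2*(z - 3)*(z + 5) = z^4 + 2*z^3 - 15*z^2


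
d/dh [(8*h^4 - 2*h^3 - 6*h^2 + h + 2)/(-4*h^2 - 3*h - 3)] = (-64*h^5 - 64*h^4 - 84*h^3 + 40*h^2 + 52*h + 3)/(16*h^4 + 24*h^3 + 33*h^2 + 18*h + 9)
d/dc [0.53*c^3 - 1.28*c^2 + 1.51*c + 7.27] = 1.59*c^2 - 2.56*c + 1.51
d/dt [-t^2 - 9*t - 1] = -2*t - 9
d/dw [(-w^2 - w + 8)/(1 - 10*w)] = (10*w^2 - 2*w + 79)/(100*w^2 - 20*w + 1)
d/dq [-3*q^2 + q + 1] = 1 - 6*q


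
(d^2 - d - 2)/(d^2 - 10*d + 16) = (d + 1)/(d - 8)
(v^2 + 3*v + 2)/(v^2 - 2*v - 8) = (v + 1)/(v - 4)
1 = 1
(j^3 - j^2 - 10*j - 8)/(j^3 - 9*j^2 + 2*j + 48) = (j^2 - 3*j - 4)/(j^2 - 11*j + 24)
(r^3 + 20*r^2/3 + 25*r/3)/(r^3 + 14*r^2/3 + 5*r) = (r + 5)/(r + 3)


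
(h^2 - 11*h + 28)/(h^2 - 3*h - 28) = (h - 4)/(h + 4)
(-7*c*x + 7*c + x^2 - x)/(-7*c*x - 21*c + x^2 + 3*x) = (x - 1)/(x + 3)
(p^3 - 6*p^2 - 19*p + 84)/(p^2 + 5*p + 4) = (p^2 - 10*p + 21)/(p + 1)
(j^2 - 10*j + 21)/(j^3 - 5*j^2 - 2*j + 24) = (j - 7)/(j^2 - 2*j - 8)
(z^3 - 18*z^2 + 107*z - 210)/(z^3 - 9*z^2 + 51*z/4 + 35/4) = 4*(z^2 - 11*z + 30)/(4*z^2 - 8*z - 5)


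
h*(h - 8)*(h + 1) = h^3 - 7*h^2 - 8*h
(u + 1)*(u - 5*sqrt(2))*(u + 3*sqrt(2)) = u^3 - 2*sqrt(2)*u^2 + u^2 - 30*u - 2*sqrt(2)*u - 30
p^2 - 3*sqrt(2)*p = p*(p - 3*sqrt(2))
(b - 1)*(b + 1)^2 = b^3 + b^2 - b - 1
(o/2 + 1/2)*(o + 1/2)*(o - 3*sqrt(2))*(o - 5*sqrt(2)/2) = o^4/2 - 11*sqrt(2)*o^3/4 + 3*o^3/4 - 33*sqrt(2)*o^2/8 + 31*o^2/4 - 11*sqrt(2)*o/8 + 45*o/4 + 15/4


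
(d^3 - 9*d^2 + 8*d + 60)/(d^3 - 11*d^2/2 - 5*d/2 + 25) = 2*(d - 6)/(2*d - 5)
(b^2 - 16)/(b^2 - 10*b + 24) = (b + 4)/(b - 6)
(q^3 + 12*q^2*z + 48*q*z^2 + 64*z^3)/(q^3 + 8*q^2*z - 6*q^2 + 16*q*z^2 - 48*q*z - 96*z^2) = (q + 4*z)/(q - 6)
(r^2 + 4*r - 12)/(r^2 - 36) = (r - 2)/(r - 6)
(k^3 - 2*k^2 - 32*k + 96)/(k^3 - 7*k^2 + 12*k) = (k^2 + 2*k - 24)/(k*(k - 3))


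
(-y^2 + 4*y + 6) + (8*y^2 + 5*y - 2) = 7*y^2 + 9*y + 4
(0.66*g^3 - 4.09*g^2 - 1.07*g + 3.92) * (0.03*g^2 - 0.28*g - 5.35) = 0.0198*g^5 - 0.3075*g^4 - 2.4179*g^3 + 22.2987*g^2 + 4.6269*g - 20.972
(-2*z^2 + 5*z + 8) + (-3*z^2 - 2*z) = -5*z^2 + 3*z + 8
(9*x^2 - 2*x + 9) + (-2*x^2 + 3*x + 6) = 7*x^2 + x + 15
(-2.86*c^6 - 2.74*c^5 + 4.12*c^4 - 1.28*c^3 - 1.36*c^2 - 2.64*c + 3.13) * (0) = 0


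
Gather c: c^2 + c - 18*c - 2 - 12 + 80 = c^2 - 17*c + 66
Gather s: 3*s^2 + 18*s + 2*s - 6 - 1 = 3*s^2 + 20*s - 7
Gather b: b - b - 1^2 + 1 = 0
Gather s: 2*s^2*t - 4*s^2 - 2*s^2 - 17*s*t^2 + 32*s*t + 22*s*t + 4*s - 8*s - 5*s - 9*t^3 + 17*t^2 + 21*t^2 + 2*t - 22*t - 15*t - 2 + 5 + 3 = s^2*(2*t - 6) + s*(-17*t^2 + 54*t - 9) - 9*t^3 + 38*t^2 - 35*t + 6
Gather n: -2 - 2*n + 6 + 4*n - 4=2*n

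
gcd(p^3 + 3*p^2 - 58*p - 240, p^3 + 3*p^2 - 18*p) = p + 6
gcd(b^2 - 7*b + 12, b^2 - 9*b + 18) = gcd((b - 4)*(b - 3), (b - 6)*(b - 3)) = b - 3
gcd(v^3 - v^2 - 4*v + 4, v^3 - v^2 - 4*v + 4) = v^3 - v^2 - 4*v + 4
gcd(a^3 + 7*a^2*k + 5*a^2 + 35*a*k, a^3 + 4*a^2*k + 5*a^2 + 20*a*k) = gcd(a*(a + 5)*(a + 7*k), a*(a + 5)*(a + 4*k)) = a^2 + 5*a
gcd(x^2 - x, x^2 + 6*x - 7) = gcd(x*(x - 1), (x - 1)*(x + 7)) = x - 1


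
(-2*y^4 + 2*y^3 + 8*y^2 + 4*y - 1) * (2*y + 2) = -4*y^5 + 20*y^3 + 24*y^2 + 6*y - 2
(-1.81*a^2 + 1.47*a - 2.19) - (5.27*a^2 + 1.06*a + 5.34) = -7.08*a^2 + 0.41*a - 7.53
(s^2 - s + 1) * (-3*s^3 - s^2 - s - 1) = -3*s^5 + 2*s^4 - 3*s^3 - s^2 - 1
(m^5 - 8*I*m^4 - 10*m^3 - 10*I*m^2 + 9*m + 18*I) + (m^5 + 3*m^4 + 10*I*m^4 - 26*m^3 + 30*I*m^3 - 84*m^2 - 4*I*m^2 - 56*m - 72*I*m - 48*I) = 2*m^5 + 3*m^4 + 2*I*m^4 - 36*m^3 + 30*I*m^3 - 84*m^2 - 14*I*m^2 - 47*m - 72*I*m - 30*I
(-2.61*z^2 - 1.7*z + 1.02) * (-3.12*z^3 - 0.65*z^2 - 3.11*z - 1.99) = 8.1432*z^5 + 7.0005*z^4 + 6.0397*z^3 + 9.8179*z^2 + 0.2108*z - 2.0298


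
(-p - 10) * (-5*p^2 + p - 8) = 5*p^3 + 49*p^2 - 2*p + 80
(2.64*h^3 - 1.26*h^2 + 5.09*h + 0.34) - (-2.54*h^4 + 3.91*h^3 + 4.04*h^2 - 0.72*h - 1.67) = 2.54*h^4 - 1.27*h^3 - 5.3*h^2 + 5.81*h + 2.01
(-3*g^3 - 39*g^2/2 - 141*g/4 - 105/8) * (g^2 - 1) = -3*g^5 - 39*g^4/2 - 129*g^3/4 + 51*g^2/8 + 141*g/4 + 105/8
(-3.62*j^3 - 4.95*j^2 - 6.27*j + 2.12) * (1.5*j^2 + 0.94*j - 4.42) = -5.43*j^5 - 10.8278*j^4 + 1.9424*j^3 + 19.1652*j^2 + 29.7062*j - 9.3704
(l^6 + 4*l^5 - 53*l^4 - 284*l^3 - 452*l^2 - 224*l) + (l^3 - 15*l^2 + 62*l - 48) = l^6 + 4*l^5 - 53*l^4 - 283*l^3 - 467*l^2 - 162*l - 48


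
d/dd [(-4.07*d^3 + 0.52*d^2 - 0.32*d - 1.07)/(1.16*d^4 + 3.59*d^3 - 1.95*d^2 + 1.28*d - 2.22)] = (4.7212*d^6 - 1.2064*d^5 + 7.1833*d^4 - 3.1568*d^3 + 38.6717*d^2 - 6.4818*d + 2.08)/(1.3456*d^8 + 8.3288*d^7 + 8.3641*d^6 - 11.0314*d^5 + 7.8425*d^4 - 20.9316*d^3 + 10.2964*d^2 - 5.6832*d + 4.9284)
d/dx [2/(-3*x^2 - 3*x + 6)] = 2*(2*x + 1)/(3*(x^2 + x - 2)^2)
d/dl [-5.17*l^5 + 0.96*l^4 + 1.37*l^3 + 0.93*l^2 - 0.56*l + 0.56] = -25.85*l^4 + 3.84*l^3 + 4.11*l^2 + 1.86*l - 0.56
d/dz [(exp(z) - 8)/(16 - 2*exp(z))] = 0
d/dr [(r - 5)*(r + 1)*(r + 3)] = 3*r^2 - 2*r - 17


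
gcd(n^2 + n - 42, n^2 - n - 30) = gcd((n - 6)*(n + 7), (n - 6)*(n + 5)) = n - 6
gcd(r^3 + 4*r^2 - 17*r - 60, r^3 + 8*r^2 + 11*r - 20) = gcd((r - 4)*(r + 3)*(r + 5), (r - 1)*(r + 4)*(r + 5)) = r + 5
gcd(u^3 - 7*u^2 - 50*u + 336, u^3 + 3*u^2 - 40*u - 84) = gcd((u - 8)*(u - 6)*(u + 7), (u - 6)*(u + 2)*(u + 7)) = u^2 + u - 42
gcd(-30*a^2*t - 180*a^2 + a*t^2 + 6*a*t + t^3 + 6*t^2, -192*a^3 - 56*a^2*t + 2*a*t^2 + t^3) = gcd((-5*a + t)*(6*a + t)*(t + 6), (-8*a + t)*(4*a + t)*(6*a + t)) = 6*a + t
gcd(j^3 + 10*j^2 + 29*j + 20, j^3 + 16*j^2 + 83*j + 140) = j^2 + 9*j + 20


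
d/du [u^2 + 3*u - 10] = 2*u + 3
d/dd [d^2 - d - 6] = 2*d - 1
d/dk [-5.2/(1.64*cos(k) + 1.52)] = -8.528*sin(k)/(1.64*cos(k) + 1.52)^2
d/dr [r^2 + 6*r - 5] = 2*r + 6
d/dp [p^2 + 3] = 2*p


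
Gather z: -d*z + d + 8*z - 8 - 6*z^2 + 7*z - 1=d - 6*z^2 + z*(15 - d) - 9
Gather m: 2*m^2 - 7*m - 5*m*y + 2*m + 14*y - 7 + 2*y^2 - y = 2*m^2 + m*(-5*y - 5) + 2*y^2 + 13*y - 7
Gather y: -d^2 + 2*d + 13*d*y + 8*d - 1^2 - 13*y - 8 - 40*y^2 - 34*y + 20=-d^2 + 10*d - 40*y^2 + y*(13*d - 47) + 11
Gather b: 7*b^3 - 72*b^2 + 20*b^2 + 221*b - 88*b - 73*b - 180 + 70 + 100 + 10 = 7*b^3 - 52*b^2 + 60*b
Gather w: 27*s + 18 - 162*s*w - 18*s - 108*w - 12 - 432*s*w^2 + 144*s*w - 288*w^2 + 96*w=9*s + w^2*(-432*s - 288) + w*(-18*s - 12) + 6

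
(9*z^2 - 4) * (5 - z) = -9*z^3 + 45*z^2 + 4*z - 20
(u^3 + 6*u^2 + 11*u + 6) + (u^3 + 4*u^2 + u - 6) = 2*u^3 + 10*u^2 + 12*u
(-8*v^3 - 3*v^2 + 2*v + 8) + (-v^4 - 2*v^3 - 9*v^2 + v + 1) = -v^4 - 10*v^3 - 12*v^2 + 3*v + 9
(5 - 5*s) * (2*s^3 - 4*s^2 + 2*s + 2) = -10*s^4 + 30*s^3 - 30*s^2 + 10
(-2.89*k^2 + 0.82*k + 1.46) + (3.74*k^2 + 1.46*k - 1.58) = 0.85*k^2 + 2.28*k - 0.12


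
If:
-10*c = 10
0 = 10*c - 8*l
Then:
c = -1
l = -5/4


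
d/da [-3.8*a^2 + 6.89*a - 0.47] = 6.89 - 7.6*a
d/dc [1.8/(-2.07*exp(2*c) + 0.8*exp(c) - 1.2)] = (7.452*exp(c) - 1.44)*exp(c)/(2.07*exp(2*c) - 0.8*exp(c) + 1.2)^2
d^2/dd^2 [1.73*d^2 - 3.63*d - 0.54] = 3.46000000000000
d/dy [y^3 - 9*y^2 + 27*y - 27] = 3*y^2 - 18*y + 27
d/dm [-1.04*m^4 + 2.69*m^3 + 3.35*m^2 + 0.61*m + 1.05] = -4.16*m^3 + 8.07*m^2 + 6.7*m + 0.61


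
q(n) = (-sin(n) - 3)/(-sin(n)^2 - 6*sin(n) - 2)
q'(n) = (2*sin(n)*cos(n) + 6*cos(n))*(-sin(n) - 3)/(-sin(n)^2 - 6*sin(n) - 2)^2 - cos(n)/(-sin(n)^2 - 6*sin(n) - 2) = (-6*sin(n) + cos(n)^2 - 17)*cos(n)/(sin(n)^2 + 6*sin(n) + 2)^2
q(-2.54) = -2.26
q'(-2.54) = 9.21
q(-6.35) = 1.83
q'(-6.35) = -6.05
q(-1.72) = -0.68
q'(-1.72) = 0.19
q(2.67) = 0.70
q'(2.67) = 0.69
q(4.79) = -0.67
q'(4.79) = -0.10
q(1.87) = 0.46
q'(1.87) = 0.09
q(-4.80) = 0.45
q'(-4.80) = -0.02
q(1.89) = 0.46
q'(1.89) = 0.10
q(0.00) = 1.50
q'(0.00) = -4.00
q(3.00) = 1.10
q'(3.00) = 2.03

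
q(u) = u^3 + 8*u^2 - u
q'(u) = 3*u^2 + 16*u - 1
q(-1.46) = 15.40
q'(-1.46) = -17.97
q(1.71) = 26.68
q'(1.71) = 35.13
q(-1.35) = 13.47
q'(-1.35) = -17.13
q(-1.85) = 22.90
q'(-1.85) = -20.33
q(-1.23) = 11.47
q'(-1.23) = -16.14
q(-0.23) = 0.64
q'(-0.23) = -4.52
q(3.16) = 108.28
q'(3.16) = 79.52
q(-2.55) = 37.99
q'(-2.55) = -22.29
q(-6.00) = 78.00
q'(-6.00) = 11.00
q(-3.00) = 48.00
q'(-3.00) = -22.00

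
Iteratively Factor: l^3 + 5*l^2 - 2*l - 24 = (l - 2)*(l^2 + 7*l + 12) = (l - 2)*(l + 3)*(l + 4)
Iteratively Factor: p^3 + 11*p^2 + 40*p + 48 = (p + 3)*(p^2 + 8*p + 16) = (p + 3)*(p + 4)*(p + 4)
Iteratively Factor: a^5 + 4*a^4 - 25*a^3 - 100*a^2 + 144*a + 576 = (a + 4)*(a^4 - 25*a^2 + 144) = (a + 4)^2*(a^3 - 4*a^2 - 9*a + 36) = (a + 3)*(a + 4)^2*(a^2 - 7*a + 12) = (a - 3)*(a + 3)*(a + 4)^2*(a - 4)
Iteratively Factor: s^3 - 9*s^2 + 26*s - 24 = (s - 2)*(s^2 - 7*s + 12) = (s - 3)*(s - 2)*(s - 4)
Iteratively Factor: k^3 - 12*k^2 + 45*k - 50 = (k - 2)*(k^2 - 10*k + 25) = (k - 5)*(k - 2)*(k - 5)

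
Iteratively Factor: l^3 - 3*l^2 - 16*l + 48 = (l + 4)*(l^2 - 7*l + 12) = (l - 4)*(l + 4)*(l - 3)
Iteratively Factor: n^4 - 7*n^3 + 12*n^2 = (n)*(n^3 - 7*n^2 + 12*n) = n*(n - 3)*(n^2 - 4*n) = n*(n - 4)*(n - 3)*(n)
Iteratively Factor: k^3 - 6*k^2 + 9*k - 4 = (k - 1)*(k^2 - 5*k + 4) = (k - 1)^2*(k - 4)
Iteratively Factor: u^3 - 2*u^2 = (u)*(u^2 - 2*u) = u^2*(u - 2)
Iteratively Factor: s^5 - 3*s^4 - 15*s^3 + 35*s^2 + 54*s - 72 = (s + 2)*(s^4 - 5*s^3 - 5*s^2 + 45*s - 36) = (s - 3)*(s + 2)*(s^3 - 2*s^2 - 11*s + 12) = (s - 3)*(s + 2)*(s + 3)*(s^2 - 5*s + 4) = (s - 4)*(s - 3)*(s + 2)*(s + 3)*(s - 1)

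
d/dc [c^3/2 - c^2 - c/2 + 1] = 3*c^2/2 - 2*c - 1/2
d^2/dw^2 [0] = 0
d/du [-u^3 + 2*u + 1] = 2 - 3*u^2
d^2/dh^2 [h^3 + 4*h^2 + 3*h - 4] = 6*h + 8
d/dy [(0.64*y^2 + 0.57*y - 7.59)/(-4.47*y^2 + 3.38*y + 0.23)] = (4.7111*y^2 - 67.5602*y + 25.7853)/(19.9809*y^4 - 30.2172*y^3 + 9.3682*y^2 + 1.5548*y + 0.0529)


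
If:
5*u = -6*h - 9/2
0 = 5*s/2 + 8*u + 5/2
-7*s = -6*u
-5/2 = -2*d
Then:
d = 5/4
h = -116/213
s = -15/71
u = -35/142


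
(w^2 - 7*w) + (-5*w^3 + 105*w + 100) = -5*w^3 + w^2 + 98*w + 100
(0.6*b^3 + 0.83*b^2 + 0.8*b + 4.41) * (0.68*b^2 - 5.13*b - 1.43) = 0.408*b^5 - 2.5136*b^4 - 4.5719*b^3 - 2.2921*b^2 - 23.7673*b - 6.3063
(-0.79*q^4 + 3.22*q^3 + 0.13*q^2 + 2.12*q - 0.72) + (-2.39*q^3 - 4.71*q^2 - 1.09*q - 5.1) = -0.79*q^4 + 0.83*q^3 - 4.58*q^2 + 1.03*q - 5.82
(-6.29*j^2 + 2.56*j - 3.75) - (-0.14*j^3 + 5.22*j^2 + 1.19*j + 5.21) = 0.14*j^3 - 11.51*j^2 + 1.37*j - 8.96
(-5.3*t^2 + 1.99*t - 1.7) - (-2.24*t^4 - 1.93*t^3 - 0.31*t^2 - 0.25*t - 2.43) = 2.24*t^4 + 1.93*t^3 - 4.99*t^2 + 2.24*t + 0.73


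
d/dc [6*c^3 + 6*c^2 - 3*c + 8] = 18*c^2 + 12*c - 3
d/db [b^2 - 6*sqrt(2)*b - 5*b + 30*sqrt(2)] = 2*b - 6*sqrt(2) - 5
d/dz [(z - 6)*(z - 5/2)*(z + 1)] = 3*z^2 - 15*z + 13/2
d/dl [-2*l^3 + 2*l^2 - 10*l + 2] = -6*l^2 + 4*l - 10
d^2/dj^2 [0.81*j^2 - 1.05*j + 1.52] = 1.62000000000000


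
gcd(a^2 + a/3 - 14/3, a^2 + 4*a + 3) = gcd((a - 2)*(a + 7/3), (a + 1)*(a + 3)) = 1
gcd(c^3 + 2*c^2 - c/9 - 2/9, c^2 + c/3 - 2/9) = c - 1/3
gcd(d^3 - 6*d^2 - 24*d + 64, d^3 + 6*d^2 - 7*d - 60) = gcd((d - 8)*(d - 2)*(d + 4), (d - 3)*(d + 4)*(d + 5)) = d + 4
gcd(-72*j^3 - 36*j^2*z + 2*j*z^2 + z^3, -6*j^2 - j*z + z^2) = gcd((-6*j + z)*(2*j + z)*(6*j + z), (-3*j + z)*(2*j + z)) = 2*j + z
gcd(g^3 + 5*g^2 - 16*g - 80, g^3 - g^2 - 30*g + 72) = g - 4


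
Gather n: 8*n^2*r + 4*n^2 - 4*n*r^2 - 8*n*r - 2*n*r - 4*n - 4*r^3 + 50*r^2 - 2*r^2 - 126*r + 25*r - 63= n^2*(8*r + 4) + n*(-4*r^2 - 10*r - 4) - 4*r^3 + 48*r^2 - 101*r - 63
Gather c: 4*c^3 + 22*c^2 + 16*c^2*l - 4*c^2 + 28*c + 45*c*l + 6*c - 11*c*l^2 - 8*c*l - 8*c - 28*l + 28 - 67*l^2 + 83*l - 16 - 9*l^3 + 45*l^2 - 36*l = 4*c^3 + c^2*(16*l + 18) + c*(-11*l^2 + 37*l + 26) - 9*l^3 - 22*l^2 + 19*l + 12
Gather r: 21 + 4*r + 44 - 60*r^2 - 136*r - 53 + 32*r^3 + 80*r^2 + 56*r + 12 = 32*r^3 + 20*r^2 - 76*r + 24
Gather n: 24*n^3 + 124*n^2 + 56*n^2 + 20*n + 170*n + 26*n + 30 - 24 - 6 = 24*n^3 + 180*n^2 + 216*n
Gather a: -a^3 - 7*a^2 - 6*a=-a^3 - 7*a^2 - 6*a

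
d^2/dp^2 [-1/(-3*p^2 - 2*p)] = 2*(-3*p*(3*p + 2) + 4*(3*p + 1)^2)/(p^3*(3*p + 2)^3)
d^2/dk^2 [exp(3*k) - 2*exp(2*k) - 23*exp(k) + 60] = (9*exp(2*k) - 8*exp(k) - 23)*exp(k)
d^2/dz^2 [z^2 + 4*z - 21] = 2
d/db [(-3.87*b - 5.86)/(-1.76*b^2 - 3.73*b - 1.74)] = (6.8112*b^2 + 14.4351*b - (3.52*b + 3.73)*(3.87*b + 5.86) + 6.7338)/(1.76*b^2 + 3.73*b + 1.74)^2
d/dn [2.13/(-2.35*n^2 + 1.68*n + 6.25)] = (10.011*n - 3.5784)/(-2.35*n^2 + 1.68*n + 6.25)^2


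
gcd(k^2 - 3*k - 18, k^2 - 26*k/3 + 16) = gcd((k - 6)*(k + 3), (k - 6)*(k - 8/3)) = k - 6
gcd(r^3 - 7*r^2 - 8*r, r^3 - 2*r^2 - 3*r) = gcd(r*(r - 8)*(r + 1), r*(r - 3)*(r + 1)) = r^2 + r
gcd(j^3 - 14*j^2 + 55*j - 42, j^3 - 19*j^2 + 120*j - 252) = j^2 - 13*j + 42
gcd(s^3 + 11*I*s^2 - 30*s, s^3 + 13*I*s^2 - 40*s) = s^2 + 5*I*s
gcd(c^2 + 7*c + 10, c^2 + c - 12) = 1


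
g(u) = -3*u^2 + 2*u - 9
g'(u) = 2 - 6*u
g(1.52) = -12.89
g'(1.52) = -7.12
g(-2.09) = -26.28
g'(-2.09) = 14.54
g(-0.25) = -9.69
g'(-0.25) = 3.50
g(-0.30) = -9.87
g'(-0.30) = 3.80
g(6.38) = -118.35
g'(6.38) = -36.28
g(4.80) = -68.52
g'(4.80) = -26.80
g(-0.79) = -12.45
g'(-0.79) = 6.74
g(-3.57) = -54.37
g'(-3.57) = 23.42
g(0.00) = -9.00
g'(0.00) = 2.00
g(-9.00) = -270.00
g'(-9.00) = 56.00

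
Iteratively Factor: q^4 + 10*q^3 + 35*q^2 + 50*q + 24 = (q + 4)*(q^3 + 6*q^2 + 11*q + 6) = (q + 2)*(q + 4)*(q^2 + 4*q + 3) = (q + 2)*(q + 3)*(q + 4)*(q + 1)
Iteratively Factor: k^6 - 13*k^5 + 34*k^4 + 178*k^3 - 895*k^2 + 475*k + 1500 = (k - 5)*(k^5 - 8*k^4 - 6*k^3 + 148*k^2 - 155*k - 300) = (k - 5)*(k - 3)*(k^4 - 5*k^3 - 21*k^2 + 85*k + 100) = (k - 5)*(k - 3)*(k + 4)*(k^3 - 9*k^2 + 15*k + 25) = (k - 5)^2*(k - 3)*(k + 4)*(k^2 - 4*k - 5) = (k - 5)^3*(k - 3)*(k + 4)*(k + 1)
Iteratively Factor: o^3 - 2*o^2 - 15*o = (o + 3)*(o^2 - 5*o) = (o - 5)*(o + 3)*(o)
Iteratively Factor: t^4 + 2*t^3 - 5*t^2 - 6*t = (t + 1)*(t^3 + t^2 - 6*t) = t*(t + 1)*(t^2 + t - 6) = t*(t - 2)*(t + 1)*(t + 3)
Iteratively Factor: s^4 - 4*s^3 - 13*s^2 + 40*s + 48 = (s - 4)*(s^3 - 13*s - 12) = (s - 4)^2*(s^2 + 4*s + 3) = (s - 4)^2*(s + 3)*(s + 1)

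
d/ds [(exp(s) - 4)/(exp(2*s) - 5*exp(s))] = (-exp(2*s) + 8*exp(s) - 20)*exp(-s)/(exp(2*s) - 10*exp(s) + 25)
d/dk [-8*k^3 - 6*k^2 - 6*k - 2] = -24*k^2 - 12*k - 6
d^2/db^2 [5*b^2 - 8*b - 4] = 10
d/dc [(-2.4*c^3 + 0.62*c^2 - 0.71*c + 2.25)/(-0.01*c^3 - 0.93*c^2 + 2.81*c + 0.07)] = (2.2382*c^4 - 13.5022*c^3 + 0.6454*c^2 + 4.2718*c - 6.3722)/(0.0001*c^6 + 0.0186*c^5 + 0.8087*c^4 - 5.228*c^3 + 7.7659*c^2 + 0.3934*c + 0.0049)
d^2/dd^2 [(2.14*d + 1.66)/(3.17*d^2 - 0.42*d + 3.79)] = ((2.14*d + 1.66)*(6.34*d - 0.42)*(12.68*d - 0.84) - (40.7028*d + 8.7268)*(3.17*d^2 - 0.42*d + 3.79))/(3.17*d^2 - 0.42*d + 3.79)^3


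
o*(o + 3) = o^2 + 3*o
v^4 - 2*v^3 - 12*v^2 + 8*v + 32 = (v - 4)*(v - 2)*(v + 2)^2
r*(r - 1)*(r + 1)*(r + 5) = r^4 + 5*r^3 - r^2 - 5*r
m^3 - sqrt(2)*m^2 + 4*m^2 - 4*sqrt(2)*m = m*(m + 4)*(m - sqrt(2))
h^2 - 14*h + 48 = (h - 8)*(h - 6)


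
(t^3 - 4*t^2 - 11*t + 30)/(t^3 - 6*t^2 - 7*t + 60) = (t - 2)/(t - 4)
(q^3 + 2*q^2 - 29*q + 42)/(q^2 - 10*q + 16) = (q^2 + 4*q - 21)/(q - 8)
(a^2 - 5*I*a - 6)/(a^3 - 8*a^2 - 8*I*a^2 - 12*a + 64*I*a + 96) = (a - 3*I)/(a^2 + a*(-8 - 6*I) + 48*I)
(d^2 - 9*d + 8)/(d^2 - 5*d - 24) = (d - 1)/(d + 3)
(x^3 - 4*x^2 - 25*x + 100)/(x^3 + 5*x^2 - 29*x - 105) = (x^2 + x - 20)/(x^2 + 10*x + 21)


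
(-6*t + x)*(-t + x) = 6*t^2 - 7*t*x + x^2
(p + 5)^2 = p^2 + 10*p + 25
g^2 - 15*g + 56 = (g - 8)*(g - 7)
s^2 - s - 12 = (s - 4)*(s + 3)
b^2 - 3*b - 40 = (b - 8)*(b + 5)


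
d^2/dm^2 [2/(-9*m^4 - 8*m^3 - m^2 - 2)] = 4*(-4*m^2*(18*m^2 + 12*m + 1)^2 + (54*m^2 + 24*m + 1)*(9*m^4 + 8*m^3 + m^2 + 2))/(9*m^4 + 8*m^3 + m^2 + 2)^3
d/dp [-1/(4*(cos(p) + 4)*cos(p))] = -(cos(p) + 2)*sin(p)/(2*(cos(p) + 4)^2*cos(p)^2)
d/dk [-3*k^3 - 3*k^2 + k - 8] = -9*k^2 - 6*k + 1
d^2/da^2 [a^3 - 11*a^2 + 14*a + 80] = 6*a - 22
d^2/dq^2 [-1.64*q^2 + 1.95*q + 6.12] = -3.28000000000000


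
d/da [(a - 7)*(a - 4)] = 2*a - 11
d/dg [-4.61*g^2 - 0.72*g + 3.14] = -9.22*g - 0.72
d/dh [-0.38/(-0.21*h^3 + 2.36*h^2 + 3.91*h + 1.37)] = (-0.2394*h^2 + 1.7936*h + 1.4858)/(-0.21*h^3 + 2.36*h^2 + 3.91*h + 1.37)^2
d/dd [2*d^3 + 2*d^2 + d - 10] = 6*d^2 + 4*d + 1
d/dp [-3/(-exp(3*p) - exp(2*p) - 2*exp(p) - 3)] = (-9*exp(2*p) - 6*exp(p) - 6)*exp(p)/(exp(3*p) + exp(2*p) + 2*exp(p) + 3)^2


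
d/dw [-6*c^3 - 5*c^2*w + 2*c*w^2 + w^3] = -5*c^2 + 4*c*w + 3*w^2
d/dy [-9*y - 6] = -9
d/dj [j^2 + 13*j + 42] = 2*j + 13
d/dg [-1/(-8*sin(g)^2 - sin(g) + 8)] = -(16*sin(g) + 1)*cos(g)/(sin(g) - 8*cos(g)^2)^2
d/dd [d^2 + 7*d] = 2*d + 7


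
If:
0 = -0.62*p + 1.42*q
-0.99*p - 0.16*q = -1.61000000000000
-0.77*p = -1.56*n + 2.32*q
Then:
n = 1.74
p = 1.52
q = 0.66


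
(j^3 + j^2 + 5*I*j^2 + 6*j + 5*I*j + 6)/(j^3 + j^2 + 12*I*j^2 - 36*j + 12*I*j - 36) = (j - I)/(j + 6*I)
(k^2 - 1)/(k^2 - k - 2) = (k - 1)/(k - 2)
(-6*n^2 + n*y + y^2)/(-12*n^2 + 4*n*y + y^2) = (3*n + y)/(6*n + y)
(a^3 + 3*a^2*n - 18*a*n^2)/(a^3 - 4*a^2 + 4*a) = (a^2 + 3*a*n - 18*n^2)/(a^2 - 4*a + 4)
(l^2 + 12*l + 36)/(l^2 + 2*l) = (l^2 + 12*l + 36)/(l*(l + 2))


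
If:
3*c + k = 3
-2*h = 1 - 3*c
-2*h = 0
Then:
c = 1/3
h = 0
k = 2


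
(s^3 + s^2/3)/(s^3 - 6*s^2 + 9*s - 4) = s^2*(s + 1/3)/(s^3 - 6*s^2 + 9*s - 4)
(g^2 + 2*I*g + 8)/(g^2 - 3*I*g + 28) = (g - 2*I)/(g - 7*I)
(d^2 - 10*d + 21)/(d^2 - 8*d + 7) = (d - 3)/(d - 1)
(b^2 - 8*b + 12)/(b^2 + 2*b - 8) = (b - 6)/(b + 4)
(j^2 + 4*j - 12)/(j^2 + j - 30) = (j - 2)/(j - 5)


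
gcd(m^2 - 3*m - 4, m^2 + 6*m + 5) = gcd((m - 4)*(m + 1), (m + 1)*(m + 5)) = m + 1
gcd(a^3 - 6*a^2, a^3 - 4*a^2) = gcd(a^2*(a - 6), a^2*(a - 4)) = a^2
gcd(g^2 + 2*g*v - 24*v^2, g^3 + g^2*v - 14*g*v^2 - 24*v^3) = -g + 4*v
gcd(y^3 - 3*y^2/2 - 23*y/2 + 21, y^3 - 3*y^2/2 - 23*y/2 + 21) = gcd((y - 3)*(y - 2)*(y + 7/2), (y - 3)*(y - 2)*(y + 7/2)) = y^3 - 3*y^2/2 - 23*y/2 + 21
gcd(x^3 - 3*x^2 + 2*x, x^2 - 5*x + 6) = x - 2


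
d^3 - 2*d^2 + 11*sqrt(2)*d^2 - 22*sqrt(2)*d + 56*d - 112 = (d - 2)*(d + 4*sqrt(2))*(d + 7*sqrt(2))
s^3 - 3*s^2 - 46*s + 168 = (s - 6)*(s - 4)*(s + 7)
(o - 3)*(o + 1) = o^2 - 2*o - 3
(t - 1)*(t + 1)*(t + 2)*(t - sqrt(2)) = t^4 - sqrt(2)*t^3 + 2*t^3 - 2*sqrt(2)*t^2 - t^2 - 2*t + sqrt(2)*t + 2*sqrt(2)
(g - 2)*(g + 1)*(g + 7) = g^3 + 6*g^2 - 9*g - 14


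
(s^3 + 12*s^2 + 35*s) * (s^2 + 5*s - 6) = s^5 + 17*s^4 + 89*s^3 + 103*s^2 - 210*s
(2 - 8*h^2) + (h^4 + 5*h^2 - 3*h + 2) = h^4 - 3*h^2 - 3*h + 4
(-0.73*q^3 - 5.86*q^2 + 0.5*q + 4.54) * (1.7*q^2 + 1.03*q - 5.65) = -1.241*q^5 - 10.7139*q^4 - 1.0613*q^3 + 41.342*q^2 + 1.8512*q - 25.651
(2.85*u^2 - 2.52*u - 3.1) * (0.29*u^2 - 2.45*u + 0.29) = 0.8265*u^4 - 7.7133*u^3 + 6.1015*u^2 + 6.8642*u - 0.899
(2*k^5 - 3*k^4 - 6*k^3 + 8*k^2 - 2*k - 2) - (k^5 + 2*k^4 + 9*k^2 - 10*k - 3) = k^5 - 5*k^4 - 6*k^3 - k^2 + 8*k + 1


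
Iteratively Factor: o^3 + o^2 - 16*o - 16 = (o + 4)*(o^2 - 3*o - 4) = (o + 1)*(o + 4)*(o - 4)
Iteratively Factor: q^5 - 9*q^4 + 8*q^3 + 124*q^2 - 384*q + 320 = (q + 4)*(q^4 - 13*q^3 + 60*q^2 - 116*q + 80) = (q - 5)*(q + 4)*(q^3 - 8*q^2 + 20*q - 16) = (q - 5)*(q - 2)*(q + 4)*(q^2 - 6*q + 8) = (q - 5)*(q - 4)*(q - 2)*(q + 4)*(q - 2)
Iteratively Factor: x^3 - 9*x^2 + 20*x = (x - 5)*(x^2 - 4*x) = x*(x - 5)*(x - 4)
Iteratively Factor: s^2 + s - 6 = (s - 2)*(s + 3)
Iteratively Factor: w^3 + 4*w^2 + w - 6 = (w + 2)*(w^2 + 2*w - 3) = (w + 2)*(w + 3)*(w - 1)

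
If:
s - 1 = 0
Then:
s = 1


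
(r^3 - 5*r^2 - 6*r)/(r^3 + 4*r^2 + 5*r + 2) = r*(r - 6)/(r^2 + 3*r + 2)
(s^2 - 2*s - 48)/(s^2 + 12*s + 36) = (s - 8)/(s + 6)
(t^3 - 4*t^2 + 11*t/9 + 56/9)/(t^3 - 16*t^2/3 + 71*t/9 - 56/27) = 3*(t + 1)/(3*t - 1)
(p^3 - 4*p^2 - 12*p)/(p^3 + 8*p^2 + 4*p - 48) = p*(p^2 - 4*p - 12)/(p^3 + 8*p^2 + 4*p - 48)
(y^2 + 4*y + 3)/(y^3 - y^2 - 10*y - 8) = (y + 3)/(y^2 - 2*y - 8)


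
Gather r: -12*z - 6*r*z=-6*r*z - 12*z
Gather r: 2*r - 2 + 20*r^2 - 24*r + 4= 20*r^2 - 22*r + 2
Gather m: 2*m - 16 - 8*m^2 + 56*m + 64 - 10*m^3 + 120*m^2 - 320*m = -10*m^3 + 112*m^2 - 262*m + 48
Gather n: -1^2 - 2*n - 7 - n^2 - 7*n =-n^2 - 9*n - 8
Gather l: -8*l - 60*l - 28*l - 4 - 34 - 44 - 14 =-96*l - 96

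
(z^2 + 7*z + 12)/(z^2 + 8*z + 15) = (z + 4)/(z + 5)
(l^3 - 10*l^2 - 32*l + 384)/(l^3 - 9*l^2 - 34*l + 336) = (l - 8)/(l - 7)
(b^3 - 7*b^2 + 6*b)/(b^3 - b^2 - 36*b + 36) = b/(b + 6)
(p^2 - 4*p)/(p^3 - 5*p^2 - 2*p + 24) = p/(p^2 - p - 6)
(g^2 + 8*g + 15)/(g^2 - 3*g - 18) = (g + 5)/(g - 6)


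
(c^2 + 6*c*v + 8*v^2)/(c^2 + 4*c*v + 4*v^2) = (c + 4*v)/(c + 2*v)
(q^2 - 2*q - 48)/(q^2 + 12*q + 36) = (q - 8)/(q + 6)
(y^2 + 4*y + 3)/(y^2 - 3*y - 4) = (y + 3)/(y - 4)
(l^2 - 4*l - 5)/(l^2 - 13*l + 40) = (l + 1)/(l - 8)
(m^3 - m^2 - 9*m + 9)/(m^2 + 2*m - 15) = (m^2 + 2*m - 3)/(m + 5)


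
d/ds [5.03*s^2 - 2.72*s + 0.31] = 10.06*s - 2.72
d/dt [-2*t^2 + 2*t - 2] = 2 - 4*t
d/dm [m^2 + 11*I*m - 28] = 2*m + 11*I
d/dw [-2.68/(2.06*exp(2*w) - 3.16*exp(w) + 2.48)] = (11.0416*exp(w) - 8.4688)*exp(w)/(2.06*exp(2*w) - 3.16*exp(w) + 2.48)^2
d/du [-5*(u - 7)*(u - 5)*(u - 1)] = -15*u^2 + 130*u - 235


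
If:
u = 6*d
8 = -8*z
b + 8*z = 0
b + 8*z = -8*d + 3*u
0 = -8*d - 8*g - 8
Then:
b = 8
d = 0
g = -1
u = 0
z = -1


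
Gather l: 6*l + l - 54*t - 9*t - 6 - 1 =7*l - 63*t - 7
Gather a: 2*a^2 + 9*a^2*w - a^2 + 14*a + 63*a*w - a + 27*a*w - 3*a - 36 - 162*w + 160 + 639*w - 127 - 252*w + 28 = a^2*(9*w + 1) + a*(90*w + 10) + 225*w + 25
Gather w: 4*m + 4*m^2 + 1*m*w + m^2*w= 4*m^2 + 4*m + w*(m^2 + m)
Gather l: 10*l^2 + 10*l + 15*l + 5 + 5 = 10*l^2 + 25*l + 10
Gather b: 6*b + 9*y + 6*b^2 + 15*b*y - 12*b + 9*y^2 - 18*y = 6*b^2 + b*(15*y - 6) + 9*y^2 - 9*y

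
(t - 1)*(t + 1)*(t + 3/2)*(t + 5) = t^4 + 13*t^3/2 + 13*t^2/2 - 13*t/2 - 15/2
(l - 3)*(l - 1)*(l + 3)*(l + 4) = l^4 + 3*l^3 - 13*l^2 - 27*l + 36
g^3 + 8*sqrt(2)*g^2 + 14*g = g*(g + sqrt(2))*(g + 7*sqrt(2))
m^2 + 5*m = m*(m + 5)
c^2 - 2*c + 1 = (c - 1)^2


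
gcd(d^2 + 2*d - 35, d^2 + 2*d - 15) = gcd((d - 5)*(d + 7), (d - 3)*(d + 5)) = 1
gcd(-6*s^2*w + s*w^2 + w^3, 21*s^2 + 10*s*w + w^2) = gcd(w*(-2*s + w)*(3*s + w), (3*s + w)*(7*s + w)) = 3*s + w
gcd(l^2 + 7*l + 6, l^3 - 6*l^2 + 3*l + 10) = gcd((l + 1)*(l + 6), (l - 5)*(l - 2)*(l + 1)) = l + 1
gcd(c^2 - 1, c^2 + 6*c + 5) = c + 1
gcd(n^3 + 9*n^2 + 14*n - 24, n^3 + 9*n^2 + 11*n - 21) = n - 1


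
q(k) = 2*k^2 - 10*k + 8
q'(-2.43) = -19.72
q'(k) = 4*k - 10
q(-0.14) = 9.44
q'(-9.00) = -46.00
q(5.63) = 15.09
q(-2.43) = 44.11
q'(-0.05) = -10.20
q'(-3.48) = -23.92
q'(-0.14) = -10.56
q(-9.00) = 260.00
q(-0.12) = 9.23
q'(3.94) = 5.76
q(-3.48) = 67.02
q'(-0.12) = -10.48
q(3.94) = -0.35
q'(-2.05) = -18.20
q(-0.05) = 8.50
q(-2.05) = 36.90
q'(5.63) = 12.52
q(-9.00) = 260.00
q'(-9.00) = -46.00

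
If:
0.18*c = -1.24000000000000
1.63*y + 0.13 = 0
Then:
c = -6.89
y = -0.08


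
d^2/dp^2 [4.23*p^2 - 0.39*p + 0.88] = 8.46000000000000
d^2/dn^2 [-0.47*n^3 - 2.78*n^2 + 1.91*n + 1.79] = -2.82*n - 5.56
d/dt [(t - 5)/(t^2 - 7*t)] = (-t^2 + 10*t - 35)/(t^2*(t^2 - 14*t + 49))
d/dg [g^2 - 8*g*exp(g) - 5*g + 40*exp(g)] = -8*g*exp(g) + 2*g + 32*exp(g) - 5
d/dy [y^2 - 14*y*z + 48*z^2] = 2*y - 14*z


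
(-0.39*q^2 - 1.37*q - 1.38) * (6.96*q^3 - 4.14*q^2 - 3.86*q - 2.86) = -2.7144*q^5 - 7.9206*q^4 - 2.4276*q^3 + 12.1168*q^2 + 9.245*q + 3.9468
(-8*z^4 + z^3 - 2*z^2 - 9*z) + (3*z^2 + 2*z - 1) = -8*z^4 + z^3 + z^2 - 7*z - 1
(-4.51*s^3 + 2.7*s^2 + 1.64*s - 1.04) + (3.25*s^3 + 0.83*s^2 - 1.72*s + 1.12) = -1.26*s^3 + 3.53*s^2 - 0.0800000000000001*s + 0.0800000000000001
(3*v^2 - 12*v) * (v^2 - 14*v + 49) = 3*v^4 - 54*v^3 + 315*v^2 - 588*v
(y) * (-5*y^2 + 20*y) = -5*y^3 + 20*y^2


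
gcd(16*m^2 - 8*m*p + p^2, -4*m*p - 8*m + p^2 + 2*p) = -4*m + p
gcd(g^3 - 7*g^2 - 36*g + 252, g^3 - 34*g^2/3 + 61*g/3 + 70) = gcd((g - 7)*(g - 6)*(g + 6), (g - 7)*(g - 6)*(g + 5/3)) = g^2 - 13*g + 42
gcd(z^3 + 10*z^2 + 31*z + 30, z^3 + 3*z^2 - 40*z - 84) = z + 2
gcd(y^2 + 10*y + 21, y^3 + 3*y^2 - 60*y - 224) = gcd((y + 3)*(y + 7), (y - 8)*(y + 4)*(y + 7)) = y + 7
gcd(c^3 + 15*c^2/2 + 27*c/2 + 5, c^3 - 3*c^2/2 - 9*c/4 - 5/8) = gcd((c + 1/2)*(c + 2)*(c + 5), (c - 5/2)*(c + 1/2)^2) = c + 1/2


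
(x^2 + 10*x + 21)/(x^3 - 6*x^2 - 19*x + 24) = (x + 7)/(x^2 - 9*x + 8)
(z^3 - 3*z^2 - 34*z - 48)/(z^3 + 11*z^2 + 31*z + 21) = (z^2 - 6*z - 16)/(z^2 + 8*z + 7)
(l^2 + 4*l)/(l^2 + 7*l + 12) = l/(l + 3)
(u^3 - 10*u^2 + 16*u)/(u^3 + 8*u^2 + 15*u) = (u^2 - 10*u + 16)/(u^2 + 8*u + 15)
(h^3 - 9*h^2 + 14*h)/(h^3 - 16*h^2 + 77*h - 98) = h/(h - 7)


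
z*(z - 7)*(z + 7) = z^3 - 49*z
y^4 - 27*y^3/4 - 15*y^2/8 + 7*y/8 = y*(y - 7)*(y - 1/4)*(y + 1/2)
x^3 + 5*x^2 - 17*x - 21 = (x - 3)*(x + 1)*(x + 7)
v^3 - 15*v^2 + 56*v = v*(v - 8)*(v - 7)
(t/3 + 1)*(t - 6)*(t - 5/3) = t^3/3 - 14*t^2/9 - 13*t/3 + 10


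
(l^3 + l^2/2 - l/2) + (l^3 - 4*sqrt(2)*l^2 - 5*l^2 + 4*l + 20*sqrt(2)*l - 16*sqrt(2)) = 2*l^3 - 4*sqrt(2)*l^2 - 9*l^2/2 + 7*l/2 + 20*sqrt(2)*l - 16*sqrt(2)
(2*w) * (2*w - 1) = 4*w^2 - 2*w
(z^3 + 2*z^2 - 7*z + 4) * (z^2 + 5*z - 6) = z^5 + 7*z^4 - 3*z^3 - 43*z^2 + 62*z - 24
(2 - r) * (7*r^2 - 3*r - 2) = -7*r^3 + 17*r^2 - 4*r - 4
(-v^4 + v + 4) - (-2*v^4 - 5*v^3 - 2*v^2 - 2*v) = v^4 + 5*v^3 + 2*v^2 + 3*v + 4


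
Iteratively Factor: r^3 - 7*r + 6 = (r - 1)*(r^2 + r - 6) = (r - 2)*(r - 1)*(r + 3)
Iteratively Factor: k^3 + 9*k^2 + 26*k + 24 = (k + 4)*(k^2 + 5*k + 6) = (k + 3)*(k + 4)*(k + 2)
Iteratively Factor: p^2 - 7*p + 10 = (p - 2)*(p - 5)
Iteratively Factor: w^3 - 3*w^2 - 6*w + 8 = (w - 4)*(w^2 + w - 2) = (w - 4)*(w + 2)*(w - 1)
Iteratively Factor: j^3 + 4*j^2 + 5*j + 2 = (j + 1)*(j^2 + 3*j + 2) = (j + 1)^2*(j + 2)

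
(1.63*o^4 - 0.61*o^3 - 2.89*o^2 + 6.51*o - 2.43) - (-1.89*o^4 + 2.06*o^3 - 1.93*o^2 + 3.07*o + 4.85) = 3.52*o^4 - 2.67*o^3 - 0.96*o^2 + 3.44*o - 7.28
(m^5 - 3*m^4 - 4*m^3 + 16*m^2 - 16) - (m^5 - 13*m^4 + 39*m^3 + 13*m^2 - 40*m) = 10*m^4 - 43*m^3 + 3*m^2 + 40*m - 16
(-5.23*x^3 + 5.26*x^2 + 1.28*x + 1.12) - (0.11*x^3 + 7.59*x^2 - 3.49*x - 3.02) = -5.34*x^3 - 2.33*x^2 + 4.77*x + 4.14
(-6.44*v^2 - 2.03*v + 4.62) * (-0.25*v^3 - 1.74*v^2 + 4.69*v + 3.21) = 1.61*v^5 + 11.7131*v^4 - 27.8264*v^3 - 38.2319*v^2 + 15.1515*v + 14.8302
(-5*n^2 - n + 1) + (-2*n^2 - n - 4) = -7*n^2 - 2*n - 3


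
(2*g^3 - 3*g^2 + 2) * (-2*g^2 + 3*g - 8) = -4*g^5 + 12*g^4 - 25*g^3 + 20*g^2 + 6*g - 16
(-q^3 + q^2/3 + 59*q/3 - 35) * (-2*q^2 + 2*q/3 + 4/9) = 2*q^5 - 4*q^4/3 - 356*q^3/9 + 2248*q^2/27 - 394*q/27 - 140/9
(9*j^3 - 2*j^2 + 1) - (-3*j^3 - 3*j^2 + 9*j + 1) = 12*j^3 + j^2 - 9*j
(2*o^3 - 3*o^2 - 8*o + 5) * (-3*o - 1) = -6*o^4 + 7*o^3 + 27*o^2 - 7*o - 5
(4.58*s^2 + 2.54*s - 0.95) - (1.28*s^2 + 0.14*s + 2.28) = 3.3*s^2 + 2.4*s - 3.23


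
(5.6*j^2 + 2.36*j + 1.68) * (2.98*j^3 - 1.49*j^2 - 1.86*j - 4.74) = 16.688*j^5 - 1.3112*j^4 - 8.926*j^3 - 33.4368*j^2 - 14.3112*j - 7.9632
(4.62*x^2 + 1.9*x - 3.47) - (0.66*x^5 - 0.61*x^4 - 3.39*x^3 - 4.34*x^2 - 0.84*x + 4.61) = -0.66*x^5 + 0.61*x^4 + 3.39*x^3 + 8.96*x^2 + 2.74*x - 8.08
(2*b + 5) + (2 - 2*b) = 7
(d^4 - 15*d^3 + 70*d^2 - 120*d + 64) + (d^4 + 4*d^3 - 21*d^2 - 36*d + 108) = 2*d^4 - 11*d^3 + 49*d^2 - 156*d + 172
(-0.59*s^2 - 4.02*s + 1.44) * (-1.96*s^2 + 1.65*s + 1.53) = 1.1564*s^4 + 6.9057*s^3 - 10.3581*s^2 - 3.7746*s + 2.2032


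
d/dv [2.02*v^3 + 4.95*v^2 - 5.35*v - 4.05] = 6.06*v^2 + 9.9*v - 5.35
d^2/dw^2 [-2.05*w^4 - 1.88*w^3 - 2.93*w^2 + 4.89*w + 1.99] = -24.6*w^2 - 11.28*w - 5.86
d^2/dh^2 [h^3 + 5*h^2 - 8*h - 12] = 6*h + 10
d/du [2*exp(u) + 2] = 2*exp(u)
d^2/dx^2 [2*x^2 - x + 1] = 4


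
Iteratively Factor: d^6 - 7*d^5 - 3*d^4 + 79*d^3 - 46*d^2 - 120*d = (d - 4)*(d^5 - 3*d^4 - 15*d^3 + 19*d^2 + 30*d) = (d - 5)*(d - 4)*(d^4 + 2*d^3 - 5*d^2 - 6*d) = d*(d - 5)*(d - 4)*(d^3 + 2*d^2 - 5*d - 6) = d*(d - 5)*(d - 4)*(d + 3)*(d^2 - d - 2) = d*(d - 5)*(d - 4)*(d + 1)*(d + 3)*(d - 2)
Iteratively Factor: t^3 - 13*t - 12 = (t - 4)*(t^2 + 4*t + 3) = (t - 4)*(t + 3)*(t + 1)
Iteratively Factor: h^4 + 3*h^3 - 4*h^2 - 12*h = (h + 2)*(h^3 + h^2 - 6*h) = (h + 2)*(h + 3)*(h^2 - 2*h) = h*(h + 2)*(h + 3)*(h - 2)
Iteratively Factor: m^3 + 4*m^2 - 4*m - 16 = (m - 2)*(m^2 + 6*m + 8) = (m - 2)*(m + 2)*(m + 4)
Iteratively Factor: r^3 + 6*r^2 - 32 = (r + 4)*(r^2 + 2*r - 8) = (r - 2)*(r + 4)*(r + 4)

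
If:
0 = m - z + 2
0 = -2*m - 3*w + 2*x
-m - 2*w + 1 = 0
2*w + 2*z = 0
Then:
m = -5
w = 3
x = -1/2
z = -3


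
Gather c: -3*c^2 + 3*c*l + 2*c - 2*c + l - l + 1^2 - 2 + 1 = -3*c^2 + 3*c*l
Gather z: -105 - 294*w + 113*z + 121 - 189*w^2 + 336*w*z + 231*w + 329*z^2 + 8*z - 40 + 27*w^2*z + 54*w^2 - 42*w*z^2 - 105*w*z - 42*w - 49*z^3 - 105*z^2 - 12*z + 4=-135*w^2 - 105*w - 49*z^3 + z^2*(224 - 42*w) + z*(27*w^2 + 231*w + 109) - 20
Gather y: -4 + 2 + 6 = 4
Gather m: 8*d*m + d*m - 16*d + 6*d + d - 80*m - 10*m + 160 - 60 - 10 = -9*d + m*(9*d - 90) + 90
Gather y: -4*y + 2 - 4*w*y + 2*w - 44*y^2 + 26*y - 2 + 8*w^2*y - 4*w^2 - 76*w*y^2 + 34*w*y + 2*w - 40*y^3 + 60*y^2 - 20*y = -4*w^2 + 4*w - 40*y^3 + y^2*(16 - 76*w) + y*(8*w^2 + 30*w + 2)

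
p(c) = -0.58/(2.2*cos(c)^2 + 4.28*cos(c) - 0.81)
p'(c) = -0.58*(4.4*sin(c)*cos(c) + 4.28*sin(c))/(2.2*cos(c)^2 + 4.28*cos(c) - 0.81)^2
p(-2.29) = 0.22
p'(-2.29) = 0.08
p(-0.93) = -0.23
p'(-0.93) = 0.50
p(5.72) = -0.13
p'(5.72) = 0.13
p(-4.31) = 0.27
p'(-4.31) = -0.30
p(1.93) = 0.28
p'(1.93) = -0.36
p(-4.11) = 0.23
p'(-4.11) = -0.13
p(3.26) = 0.20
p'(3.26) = -0.00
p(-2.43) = 0.21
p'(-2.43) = 0.05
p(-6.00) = -0.11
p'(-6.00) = -0.05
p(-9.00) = 0.20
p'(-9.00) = 0.01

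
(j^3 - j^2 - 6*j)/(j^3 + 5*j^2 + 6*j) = (j - 3)/(j + 3)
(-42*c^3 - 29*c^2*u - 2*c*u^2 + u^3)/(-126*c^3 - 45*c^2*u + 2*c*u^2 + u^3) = (2*c + u)/(6*c + u)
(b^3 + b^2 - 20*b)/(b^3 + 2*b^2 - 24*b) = (b + 5)/(b + 6)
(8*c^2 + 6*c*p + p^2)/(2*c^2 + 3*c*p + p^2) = (4*c + p)/(c + p)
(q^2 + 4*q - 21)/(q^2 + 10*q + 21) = (q - 3)/(q + 3)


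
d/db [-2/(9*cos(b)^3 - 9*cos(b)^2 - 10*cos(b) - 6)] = 2*(-27*cos(b)^2 + 18*cos(b) + 10)*sin(b)/(-9*cos(b)^3 + 9*cos(b)^2 + 10*cos(b) + 6)^2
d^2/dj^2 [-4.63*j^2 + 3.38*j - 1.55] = -9.26000000000000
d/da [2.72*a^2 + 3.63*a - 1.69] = 5.44*a + 3.63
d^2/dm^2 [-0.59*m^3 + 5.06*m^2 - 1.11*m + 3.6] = 10.12 - 3.54*m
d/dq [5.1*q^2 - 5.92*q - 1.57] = 10.2*q - 5.92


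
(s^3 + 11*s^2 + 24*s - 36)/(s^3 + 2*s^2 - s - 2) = (s^2 + 12*s + 36)/(s^2 + 3*s + 2)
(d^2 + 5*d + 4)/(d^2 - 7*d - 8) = (d + 4)/(d - 8)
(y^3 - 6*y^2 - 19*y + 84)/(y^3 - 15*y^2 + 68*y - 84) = (y^2 + y - 12)/(y^2 - 8*y + 12)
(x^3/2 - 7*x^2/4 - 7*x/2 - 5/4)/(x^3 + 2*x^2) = (2*x^3 - 7*x^2 - 14*x - 5)/(4*x^2*(x + 2))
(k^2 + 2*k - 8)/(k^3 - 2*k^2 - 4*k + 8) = (k + 4)/(k^2 - 4)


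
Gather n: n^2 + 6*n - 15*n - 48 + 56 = n^2 - 9*n + 8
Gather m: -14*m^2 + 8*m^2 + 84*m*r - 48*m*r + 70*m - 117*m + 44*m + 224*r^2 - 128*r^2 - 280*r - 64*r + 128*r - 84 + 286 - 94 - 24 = -6*m^2 + m*(36*r - 3) + 96*r^2 - 216*r + 84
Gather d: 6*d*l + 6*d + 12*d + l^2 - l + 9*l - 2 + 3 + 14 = d*(6*l + 18) + l^2 + 8*l + 15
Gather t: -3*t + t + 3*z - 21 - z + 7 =-2*t + 2*z - 14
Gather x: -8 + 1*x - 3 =x - 11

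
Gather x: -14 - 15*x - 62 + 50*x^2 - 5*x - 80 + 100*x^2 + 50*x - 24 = 150*x^2 + 30*x - 180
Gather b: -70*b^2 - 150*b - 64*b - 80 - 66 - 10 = -70*b^2 - 214*b - 156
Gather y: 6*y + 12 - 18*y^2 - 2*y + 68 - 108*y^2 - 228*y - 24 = -126*y^2 - 224*y + 56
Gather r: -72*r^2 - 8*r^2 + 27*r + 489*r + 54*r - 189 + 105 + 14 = -80*r^2 + 570*r - 70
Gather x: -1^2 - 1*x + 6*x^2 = 6*x^2 - x - 1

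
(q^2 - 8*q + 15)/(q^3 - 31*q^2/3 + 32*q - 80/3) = 3*(q - 3)/(3*q^2 - 16*q + 16)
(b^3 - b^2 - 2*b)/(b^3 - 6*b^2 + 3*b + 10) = b/(b - 5)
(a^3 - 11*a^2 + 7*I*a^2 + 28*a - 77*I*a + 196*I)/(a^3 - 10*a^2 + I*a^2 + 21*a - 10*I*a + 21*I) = (a^2 + a*(-4 + 7*I) - 28*I)/(a^2 + a*(-3 + I) - 3*I)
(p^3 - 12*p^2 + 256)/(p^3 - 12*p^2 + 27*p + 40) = (p^2 - 4*p - 32)/(p^2 - 4*p - 5)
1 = 1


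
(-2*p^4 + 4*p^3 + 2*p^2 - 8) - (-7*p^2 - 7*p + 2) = -2*p^4 + 4*p^3 + 9*p^2 + 7*p - 10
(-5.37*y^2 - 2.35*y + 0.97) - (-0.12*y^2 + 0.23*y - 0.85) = -5.25*y^2 - 2.58*y + 1.82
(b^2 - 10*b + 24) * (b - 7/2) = b^3 - 27*b^2/2 + 59*b - 84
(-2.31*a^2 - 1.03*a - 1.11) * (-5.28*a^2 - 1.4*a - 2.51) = 12.1968*a^4 + 8.6724*a^3 + 13.1009*a^2 + 4.1393*a + 2.7861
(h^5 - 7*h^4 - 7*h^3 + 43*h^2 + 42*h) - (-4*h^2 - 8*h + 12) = h^5 - 7*h^4 - 7*h^3 + 47*h^2 + 50*h - 12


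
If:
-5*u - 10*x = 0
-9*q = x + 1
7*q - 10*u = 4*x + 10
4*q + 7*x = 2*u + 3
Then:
No Solution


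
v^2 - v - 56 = (v - 8)*(v + 7)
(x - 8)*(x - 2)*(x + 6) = x^3 - 4*x^2 - 44*x + 96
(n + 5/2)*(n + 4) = n^2 + 13*n/2 + 10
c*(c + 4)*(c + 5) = c^3 + 9*c^2 + 20*c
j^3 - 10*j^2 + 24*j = j*(j - 6)*(j - 4)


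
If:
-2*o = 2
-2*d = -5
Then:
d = 5/2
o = -1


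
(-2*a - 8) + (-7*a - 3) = -9*a - 11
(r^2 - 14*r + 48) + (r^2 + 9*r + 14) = 2*r^2 - 5*r + 62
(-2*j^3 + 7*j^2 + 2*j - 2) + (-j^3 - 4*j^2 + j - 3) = -3*j^3 + 3*j^2 + 3*j - 5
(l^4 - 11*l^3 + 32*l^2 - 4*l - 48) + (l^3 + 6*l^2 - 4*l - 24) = l^4 - 10*l^3 + 38*l^2 - 8*l - 72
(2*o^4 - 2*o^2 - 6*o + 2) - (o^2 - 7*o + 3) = 2*o^4 - 3*o^2 + o - 1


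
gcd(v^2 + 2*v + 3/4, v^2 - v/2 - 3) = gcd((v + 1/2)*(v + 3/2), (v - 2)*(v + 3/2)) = v + 3/2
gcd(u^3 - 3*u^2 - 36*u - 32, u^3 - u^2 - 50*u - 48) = u^2 - 7*u - 8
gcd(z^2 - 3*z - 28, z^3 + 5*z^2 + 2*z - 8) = z + 4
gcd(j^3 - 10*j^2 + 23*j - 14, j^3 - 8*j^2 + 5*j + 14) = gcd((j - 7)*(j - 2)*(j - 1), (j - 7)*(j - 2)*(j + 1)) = j^2 - 9*j + 14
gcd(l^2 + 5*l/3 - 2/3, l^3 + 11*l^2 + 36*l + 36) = l + 2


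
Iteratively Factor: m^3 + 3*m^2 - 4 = (m + 2)*(m^2 + m - 2) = (m - 1)*(m + 2)*(m + 2)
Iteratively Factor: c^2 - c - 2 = (c + 1)*(c - 2)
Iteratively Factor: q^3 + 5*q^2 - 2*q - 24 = (q - 2)*(q^2 + 7*q + 12) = (q - 2)*(q + 4)*(q + 3)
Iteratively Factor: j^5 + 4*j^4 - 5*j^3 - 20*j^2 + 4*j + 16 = (j - 1)*(j^4 + 5*j^3 - 20*j - 16) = (j - 1)*(j + 4)*(j^3 + j^2 - 4*j - 4) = (j - 2)*(j - 1)*(j + 4)*(j^2 + 3*j + 2) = (j - 2)*(j - 1)*(j + 1)*(j + 4)*(j + 2)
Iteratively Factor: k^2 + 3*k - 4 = (k + 4)*(k - 1)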